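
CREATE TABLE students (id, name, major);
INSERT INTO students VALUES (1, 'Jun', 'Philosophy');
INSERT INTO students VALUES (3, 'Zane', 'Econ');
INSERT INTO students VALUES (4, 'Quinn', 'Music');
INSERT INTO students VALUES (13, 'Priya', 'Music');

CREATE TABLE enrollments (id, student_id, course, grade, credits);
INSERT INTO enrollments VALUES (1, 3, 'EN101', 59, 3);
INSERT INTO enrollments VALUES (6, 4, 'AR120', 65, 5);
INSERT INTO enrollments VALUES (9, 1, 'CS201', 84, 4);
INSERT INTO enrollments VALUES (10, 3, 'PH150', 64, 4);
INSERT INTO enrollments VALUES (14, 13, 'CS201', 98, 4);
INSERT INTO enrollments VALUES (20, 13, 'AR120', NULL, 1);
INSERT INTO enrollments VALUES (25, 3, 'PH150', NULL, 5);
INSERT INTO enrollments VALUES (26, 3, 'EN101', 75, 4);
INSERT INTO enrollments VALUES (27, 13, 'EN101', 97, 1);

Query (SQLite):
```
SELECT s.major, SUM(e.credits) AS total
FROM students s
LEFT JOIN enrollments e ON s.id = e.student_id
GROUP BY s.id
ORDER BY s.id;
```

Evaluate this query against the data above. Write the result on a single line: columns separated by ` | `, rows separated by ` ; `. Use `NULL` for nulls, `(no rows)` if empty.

Philosophy | 4 ; Econ | 16 ; Music | 5 ; Music | 6

LEFT JOIN keeps every students row; unmatched ones get NULL for enrollments columns.
Group by students.id and compute SUM(e.credits). SUM over an all-NULL group is NULL.
  1: ids {9} → SUM(e.credits)=4
  3: ids {1, 10, 25, 26} → SUM(e.credits)=16
  4: ids {6} → SUM(e.credits)=5
  13: ids {14, 20, 27} → SUM(e.credits)=6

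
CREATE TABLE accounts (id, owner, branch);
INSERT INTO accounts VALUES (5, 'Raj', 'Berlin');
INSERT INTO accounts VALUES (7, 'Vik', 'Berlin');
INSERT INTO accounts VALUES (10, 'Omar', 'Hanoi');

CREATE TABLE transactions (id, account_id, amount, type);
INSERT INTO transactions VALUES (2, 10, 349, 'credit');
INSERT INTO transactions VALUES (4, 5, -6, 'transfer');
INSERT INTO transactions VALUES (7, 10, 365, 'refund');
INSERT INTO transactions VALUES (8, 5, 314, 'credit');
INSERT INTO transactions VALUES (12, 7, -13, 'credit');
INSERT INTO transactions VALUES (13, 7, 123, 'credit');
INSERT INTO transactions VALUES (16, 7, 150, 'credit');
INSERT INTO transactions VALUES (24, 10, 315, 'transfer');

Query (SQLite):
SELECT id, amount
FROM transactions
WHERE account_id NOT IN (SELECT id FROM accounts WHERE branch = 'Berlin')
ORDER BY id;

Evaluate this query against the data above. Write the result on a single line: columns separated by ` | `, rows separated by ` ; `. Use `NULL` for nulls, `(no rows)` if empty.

Inner query: accounts.id where branch = 'Berlin'.
Outer: keep transactions rows whose account_id is not in that set.
Inner query → {5, 7}

2 | 349 ; 7 | 365 ; 24 | 315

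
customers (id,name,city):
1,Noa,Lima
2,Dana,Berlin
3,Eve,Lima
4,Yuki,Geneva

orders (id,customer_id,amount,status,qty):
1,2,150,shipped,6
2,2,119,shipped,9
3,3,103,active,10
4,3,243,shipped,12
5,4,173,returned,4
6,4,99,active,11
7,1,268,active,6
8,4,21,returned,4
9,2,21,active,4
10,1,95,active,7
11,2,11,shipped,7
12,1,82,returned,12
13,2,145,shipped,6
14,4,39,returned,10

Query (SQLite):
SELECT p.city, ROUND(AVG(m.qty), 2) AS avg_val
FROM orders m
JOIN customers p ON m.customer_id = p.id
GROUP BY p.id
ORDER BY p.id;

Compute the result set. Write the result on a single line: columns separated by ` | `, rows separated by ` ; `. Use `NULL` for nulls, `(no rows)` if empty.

Join each orders row to its customers via customer_id.
Group joined rows by customers.id; compute ROUND(AVG(m.qty), 2) per group.
  1: ids {7, 10, 12} → ROUND(AVG(m.qty), 2)=8.33
  2: ids {1, 2, 9, 11, 13} → ROUND(AVG(m.qty), 2)=6.4
  3: ids {3, 4} → ROUND(AVG(m.qty), 2)=11
  4: ids {5, 6, 8, 14} → ROUND(AVG(m.qty), 2)=7.25

Lima | 8.33 ; Berlin | 6.4 ; Lima | 11 ; Geneva | 7.25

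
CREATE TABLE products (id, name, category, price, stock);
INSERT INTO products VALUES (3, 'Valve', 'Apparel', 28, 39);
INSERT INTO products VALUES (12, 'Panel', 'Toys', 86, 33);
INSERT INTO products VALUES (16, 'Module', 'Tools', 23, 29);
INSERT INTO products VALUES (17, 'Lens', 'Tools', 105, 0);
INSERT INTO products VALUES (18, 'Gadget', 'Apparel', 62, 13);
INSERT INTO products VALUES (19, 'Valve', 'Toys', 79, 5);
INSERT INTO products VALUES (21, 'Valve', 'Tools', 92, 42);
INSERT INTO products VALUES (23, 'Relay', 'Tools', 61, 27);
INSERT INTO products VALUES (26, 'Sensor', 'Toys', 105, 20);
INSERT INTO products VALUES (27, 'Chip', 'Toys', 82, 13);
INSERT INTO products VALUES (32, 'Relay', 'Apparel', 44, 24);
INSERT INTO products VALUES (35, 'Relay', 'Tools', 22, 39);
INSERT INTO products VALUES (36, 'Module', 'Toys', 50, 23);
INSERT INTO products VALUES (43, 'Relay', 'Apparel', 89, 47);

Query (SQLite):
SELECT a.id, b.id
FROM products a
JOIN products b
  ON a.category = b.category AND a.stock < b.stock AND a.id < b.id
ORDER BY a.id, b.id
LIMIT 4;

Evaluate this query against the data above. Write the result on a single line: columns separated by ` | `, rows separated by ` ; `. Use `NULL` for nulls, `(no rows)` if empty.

Pairs (a,b) with same category, a.stock < b.stock, a.id < b.id.
category groups: Apparel:{3,18,32,43} Tools:{16,17,21,23,35} Toys:{12,19,26,27,36}
Ordered by (a.id, b.id); first 4.

3 | 43 ; 16 | 21 ; 16 | 35 ; 17 | 21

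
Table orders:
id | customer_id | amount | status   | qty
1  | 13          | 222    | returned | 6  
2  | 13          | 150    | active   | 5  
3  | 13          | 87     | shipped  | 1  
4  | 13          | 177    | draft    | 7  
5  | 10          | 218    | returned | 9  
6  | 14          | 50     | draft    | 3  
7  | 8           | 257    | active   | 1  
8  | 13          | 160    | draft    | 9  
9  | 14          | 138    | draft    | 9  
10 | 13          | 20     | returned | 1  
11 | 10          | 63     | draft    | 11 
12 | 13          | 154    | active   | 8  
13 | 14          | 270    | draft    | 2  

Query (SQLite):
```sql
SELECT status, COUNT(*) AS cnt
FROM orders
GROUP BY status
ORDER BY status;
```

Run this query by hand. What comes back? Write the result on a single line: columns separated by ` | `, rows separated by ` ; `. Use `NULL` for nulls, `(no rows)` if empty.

Partition orders by status; compute COUNT(*) within each group.
  active: ids {2, 7, 12} → COUNT(*)=3
  draft: ids {4, 6, 8, 9, 11, 13} → COUNT(*)=6
  returned: ids {1, 5, 10} → COUNT(*)=3
  shipped: ids {3} → COUNT(*)=1

active | 3 ; draft | 6 ; returned | 3 ; shipped | 1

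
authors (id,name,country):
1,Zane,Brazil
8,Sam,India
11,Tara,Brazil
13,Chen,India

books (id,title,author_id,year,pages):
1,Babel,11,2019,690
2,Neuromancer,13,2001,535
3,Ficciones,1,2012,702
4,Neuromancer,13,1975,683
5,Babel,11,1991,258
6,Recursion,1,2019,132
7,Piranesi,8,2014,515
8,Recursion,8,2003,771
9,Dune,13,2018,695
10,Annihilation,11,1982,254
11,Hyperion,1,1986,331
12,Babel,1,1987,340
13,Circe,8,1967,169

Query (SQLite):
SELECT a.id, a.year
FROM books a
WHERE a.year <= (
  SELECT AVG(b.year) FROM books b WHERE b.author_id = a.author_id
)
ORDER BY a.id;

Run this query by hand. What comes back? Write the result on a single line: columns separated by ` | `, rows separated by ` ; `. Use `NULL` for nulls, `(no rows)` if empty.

4 | 1975 ; 5 | 1991 ; 10 | 1982 ; 11 | 1986 ; 12 | 1987 ; 13 | 1967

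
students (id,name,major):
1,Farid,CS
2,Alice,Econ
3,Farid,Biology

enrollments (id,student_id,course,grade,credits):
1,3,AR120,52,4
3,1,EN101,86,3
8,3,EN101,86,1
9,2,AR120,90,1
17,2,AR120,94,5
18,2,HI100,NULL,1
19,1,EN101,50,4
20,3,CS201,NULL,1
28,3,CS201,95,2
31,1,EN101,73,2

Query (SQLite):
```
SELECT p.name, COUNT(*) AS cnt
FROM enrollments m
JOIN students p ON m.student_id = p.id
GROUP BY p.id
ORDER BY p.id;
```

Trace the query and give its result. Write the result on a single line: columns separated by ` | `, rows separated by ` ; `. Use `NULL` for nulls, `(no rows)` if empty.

Farid | 3 ; Alice | 3 ; Farid | 4

Join each enrollments row to its students via student_id.
Group joined rows by students.id; compute COUNT(*) per group.
  1: ids {3, 19, 31} → COUNT(*)=3
  2: ids {9, 17, 18} → COUNT(*)=3
  3: ids {1, 8, 20, 28} → COUNT(*)=4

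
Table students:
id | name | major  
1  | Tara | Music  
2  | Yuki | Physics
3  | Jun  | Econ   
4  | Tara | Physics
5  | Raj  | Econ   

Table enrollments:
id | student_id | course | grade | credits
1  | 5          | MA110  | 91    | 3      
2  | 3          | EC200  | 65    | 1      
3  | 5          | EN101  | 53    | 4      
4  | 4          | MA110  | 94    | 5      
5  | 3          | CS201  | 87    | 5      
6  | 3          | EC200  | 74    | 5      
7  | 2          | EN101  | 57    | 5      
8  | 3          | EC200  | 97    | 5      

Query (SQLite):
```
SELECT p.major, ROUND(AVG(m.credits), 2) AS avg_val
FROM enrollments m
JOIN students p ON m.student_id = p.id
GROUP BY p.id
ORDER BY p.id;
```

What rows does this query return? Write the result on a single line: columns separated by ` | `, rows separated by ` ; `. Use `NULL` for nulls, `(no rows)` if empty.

Physics | 5 ; Econ | 4 ; Physics | 5 ; Econ | 3.5

Join each enrollments row to its students via student_id.
Group joined rows by students.id; compute ROUND(AVG(m.credits), 2) per group.
  2: ids {7} → ROUND(AVG(m.credits), 2)=5
  3: ids {2, 5, 6, 8} → ROUND(AVG(m.credits), 2)=4
  4: ids {4} → ROUND(AVG(m.credits), 2)=5
  5: ids {1, 3} → ROUND(AVG(m.credits), 2)=3.5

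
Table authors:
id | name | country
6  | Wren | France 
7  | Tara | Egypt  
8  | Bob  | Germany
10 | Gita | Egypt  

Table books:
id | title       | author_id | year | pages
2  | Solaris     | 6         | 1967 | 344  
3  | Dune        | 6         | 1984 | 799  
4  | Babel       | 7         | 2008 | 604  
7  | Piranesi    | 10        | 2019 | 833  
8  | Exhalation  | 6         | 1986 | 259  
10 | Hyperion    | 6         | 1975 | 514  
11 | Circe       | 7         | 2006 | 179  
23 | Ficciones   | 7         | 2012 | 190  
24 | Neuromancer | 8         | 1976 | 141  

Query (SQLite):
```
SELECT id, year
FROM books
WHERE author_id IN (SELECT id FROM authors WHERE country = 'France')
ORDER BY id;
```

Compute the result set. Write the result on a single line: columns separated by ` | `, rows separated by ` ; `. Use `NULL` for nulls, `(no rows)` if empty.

2 | 1967 ; 3 | 1984 ; 8 | 1986 ; 10 | 1975

Inner query: authors.id where country = 'France'.
Outer: keep books rows whose author_id is in that set.
Inner query → {6}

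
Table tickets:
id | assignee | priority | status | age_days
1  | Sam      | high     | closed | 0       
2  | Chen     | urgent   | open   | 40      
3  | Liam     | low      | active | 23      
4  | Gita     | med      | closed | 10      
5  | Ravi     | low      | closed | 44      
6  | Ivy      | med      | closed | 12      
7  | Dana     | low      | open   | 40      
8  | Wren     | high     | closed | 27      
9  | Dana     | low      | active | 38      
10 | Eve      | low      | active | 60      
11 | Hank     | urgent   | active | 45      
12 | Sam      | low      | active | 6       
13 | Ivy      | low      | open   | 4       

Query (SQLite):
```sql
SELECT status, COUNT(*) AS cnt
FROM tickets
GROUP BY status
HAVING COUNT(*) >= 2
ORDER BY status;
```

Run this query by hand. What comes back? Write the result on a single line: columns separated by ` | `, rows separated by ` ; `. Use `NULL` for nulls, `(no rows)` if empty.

Partition tickets by status; compute COUNT(*) within each group.
HAVING: keep groups with count ≥ 2.
  active: ids {3, 9, 10, 11, 12} → COUNT(*)=5
  closed: ids {1, 4, 5, 6, 8} → COUNT(*)=5
  open: ids {2, 7, 13} → COUNT(*)=3

active | 5 ; closed | 5 ; open | 3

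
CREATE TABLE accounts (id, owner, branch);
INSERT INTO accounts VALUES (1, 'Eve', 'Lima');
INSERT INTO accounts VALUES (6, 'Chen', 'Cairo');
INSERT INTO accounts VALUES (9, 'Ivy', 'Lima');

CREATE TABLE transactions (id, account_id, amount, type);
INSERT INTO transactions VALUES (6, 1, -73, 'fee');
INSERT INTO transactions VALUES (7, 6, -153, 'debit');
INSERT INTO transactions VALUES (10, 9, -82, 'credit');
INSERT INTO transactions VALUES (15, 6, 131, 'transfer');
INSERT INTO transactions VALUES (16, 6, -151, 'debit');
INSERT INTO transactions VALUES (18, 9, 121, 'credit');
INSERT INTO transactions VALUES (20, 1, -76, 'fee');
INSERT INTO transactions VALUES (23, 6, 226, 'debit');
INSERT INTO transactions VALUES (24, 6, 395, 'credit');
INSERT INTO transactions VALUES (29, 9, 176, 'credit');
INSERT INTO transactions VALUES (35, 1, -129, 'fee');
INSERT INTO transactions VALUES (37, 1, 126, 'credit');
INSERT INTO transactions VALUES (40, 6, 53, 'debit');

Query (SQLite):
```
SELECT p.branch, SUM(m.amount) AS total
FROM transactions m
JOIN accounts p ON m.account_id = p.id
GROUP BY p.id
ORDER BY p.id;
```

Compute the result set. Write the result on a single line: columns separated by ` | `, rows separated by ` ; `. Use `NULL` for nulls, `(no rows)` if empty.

Lima | -152 ; Cairo | 501 ; Lima | 215

Join each transactions row to its accounts via account_id.
Group joined rows by accounts.id; compute SUM(m.amount) per group.
  1: ids {6, 20, 35, 37} → SUM(m.amount)=-152
  6: ids {7, 15, 16, 23, 24, 40} → SUM(m.amount)=501
  9: ids {10, 18, 29} → SUM(m.amount)=215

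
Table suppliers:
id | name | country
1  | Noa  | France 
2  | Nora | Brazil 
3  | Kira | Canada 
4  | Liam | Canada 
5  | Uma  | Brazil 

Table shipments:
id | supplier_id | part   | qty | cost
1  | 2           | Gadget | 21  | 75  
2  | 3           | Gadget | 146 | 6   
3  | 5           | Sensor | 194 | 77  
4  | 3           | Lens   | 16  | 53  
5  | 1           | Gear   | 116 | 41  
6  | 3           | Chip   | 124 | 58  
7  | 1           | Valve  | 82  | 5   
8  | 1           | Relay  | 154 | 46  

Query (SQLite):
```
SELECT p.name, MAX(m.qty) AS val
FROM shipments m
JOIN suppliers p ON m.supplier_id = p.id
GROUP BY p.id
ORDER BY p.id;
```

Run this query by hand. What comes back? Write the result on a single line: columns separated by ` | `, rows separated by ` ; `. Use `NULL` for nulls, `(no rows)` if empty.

Noa | 154 ; Nora | 21 ; Kira | 146 ; Uma | 194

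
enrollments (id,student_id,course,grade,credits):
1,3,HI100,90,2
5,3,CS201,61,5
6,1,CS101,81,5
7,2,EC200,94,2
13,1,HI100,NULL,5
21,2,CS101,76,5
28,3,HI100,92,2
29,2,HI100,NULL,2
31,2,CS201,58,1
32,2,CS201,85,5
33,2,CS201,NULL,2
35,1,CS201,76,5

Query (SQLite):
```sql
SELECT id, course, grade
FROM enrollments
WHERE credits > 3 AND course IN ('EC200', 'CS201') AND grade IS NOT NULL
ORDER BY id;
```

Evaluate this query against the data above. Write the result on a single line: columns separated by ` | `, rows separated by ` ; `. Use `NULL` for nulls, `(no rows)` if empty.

5 | CS201 | 61 ; 32 | CS201 | 85 ; 35 | CS201 | 76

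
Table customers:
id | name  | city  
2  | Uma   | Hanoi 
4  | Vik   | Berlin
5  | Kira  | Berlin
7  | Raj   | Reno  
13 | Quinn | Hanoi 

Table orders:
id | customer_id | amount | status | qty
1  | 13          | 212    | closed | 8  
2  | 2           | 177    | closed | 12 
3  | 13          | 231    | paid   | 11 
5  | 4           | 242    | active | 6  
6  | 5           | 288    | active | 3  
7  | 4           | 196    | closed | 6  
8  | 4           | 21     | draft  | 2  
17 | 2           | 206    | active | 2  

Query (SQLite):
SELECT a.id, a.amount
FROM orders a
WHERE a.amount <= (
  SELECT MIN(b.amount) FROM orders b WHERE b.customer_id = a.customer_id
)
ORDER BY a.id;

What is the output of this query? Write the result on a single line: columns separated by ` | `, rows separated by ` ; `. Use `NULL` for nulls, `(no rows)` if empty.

For each orders row a, compute MIN(amount) over rows sharing a.customer_id.
Keep row a if a.amount <= that per-group MIN.
  customer_id=2: MIN(amount) = 177
  customer_id=4: MIN(amount) = 21
  customer_id=5: MIN(amount) = 288
  customer_id=13: MIN(amount) = 212

1 | 212 ; 2 | 177 ; 6 | 288 ; 8 | 21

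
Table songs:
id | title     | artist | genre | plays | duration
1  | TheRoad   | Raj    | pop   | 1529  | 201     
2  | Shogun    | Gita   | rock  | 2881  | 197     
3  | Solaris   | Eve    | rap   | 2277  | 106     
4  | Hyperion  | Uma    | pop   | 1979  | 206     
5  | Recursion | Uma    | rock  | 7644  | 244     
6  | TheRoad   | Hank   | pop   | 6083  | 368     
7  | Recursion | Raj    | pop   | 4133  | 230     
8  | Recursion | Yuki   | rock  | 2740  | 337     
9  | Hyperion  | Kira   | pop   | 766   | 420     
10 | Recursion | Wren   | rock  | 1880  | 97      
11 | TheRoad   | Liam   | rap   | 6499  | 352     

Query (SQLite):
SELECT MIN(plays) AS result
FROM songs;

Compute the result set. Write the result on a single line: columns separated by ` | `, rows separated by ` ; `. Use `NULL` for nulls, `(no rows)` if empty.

All plays values: [1529, 2881, 2277, 1979, 7644, 6083, 4133, 2740, 766, 1880, 6499].
MIN of non-NULL values = 766.

766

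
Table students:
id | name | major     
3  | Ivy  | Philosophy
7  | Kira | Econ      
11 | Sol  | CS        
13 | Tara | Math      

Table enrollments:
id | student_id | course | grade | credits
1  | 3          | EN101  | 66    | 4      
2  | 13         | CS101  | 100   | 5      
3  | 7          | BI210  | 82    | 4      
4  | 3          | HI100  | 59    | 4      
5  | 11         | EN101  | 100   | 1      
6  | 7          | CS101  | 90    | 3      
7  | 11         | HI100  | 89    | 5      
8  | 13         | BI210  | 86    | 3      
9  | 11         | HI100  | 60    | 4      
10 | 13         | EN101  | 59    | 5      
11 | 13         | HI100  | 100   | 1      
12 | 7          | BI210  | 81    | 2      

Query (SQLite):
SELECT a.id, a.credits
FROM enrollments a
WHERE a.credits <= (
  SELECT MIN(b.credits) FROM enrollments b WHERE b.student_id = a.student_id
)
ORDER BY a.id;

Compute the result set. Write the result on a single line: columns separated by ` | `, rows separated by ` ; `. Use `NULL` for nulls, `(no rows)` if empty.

1 | 4 ; 4 | 4 ; 5 | 1 ; 11 | 1 ; 12 | 2

For each enrollments row a, compute MIN(credits) over rows sharing a.student_id.
Keep row a if a.credits <= that per-group MIN.
  student_id=3: MIN(credits) = 4
  student_id=7: MIN(credits) = 2
  student_id=11: MIN(credits) = 1
  student_id=13: MIN(credits) = 1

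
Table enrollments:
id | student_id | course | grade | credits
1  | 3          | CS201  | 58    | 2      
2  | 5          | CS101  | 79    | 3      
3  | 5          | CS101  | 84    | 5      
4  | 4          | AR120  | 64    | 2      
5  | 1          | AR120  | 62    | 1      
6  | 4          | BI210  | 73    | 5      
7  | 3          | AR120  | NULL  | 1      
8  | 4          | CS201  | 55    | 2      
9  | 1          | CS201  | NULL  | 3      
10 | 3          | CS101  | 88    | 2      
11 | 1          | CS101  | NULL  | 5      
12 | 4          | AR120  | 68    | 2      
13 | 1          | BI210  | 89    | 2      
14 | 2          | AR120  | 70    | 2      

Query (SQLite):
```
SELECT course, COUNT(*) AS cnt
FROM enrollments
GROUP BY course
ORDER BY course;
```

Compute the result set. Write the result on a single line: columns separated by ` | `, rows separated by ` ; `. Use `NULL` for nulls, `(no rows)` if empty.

AR120 | 5 ; BI210 | 2 ; CS101 | 4 ; CS201 | 3

Partition enrollments by course; compute COUNT(*) within each group.
  AR120: ids {4, 5, 7, 12, 14} → COUNT(*)=5
  BI210: ids {6, 13} → COUNT(*)=2
  CS101: ids {2, 3, 10, 11} → COUNT(*)=4
  CS201: ids {1, 8, 9} → COUNT(*)=3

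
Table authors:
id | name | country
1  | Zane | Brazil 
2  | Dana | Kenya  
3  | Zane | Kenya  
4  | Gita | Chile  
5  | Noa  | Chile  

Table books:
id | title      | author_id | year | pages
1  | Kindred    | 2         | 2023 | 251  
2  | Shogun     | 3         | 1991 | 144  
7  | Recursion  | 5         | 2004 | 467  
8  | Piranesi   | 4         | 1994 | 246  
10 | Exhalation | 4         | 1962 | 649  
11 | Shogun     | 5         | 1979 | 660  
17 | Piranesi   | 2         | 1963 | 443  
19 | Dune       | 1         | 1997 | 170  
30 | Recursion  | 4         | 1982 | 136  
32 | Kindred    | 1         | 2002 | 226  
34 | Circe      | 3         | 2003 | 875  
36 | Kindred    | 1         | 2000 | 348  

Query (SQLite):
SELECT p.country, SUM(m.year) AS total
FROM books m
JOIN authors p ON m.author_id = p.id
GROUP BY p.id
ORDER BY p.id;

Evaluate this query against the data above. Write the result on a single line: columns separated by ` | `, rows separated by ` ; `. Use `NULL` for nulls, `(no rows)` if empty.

Brazil | 5999 ; Kenya | 3986 ; Kenya | 3994 ; Chile | 5938 ; Chile | 3983

Join each books row to its authors via author_id.
Group joined rows by authors.id; compute SUM(m.year) per group.
  1: ids {19, 32, 36} → SUM(m.year)=5999
  2: ids {1, 17} → SUM(m.year)=3986
  3: ids {2, 34} → SUM(m.year)=3994
  4: ids {8, 10, 30} → SUM(m.year)=5938
  5: ids {7, 11} → SUM(m.year)=3983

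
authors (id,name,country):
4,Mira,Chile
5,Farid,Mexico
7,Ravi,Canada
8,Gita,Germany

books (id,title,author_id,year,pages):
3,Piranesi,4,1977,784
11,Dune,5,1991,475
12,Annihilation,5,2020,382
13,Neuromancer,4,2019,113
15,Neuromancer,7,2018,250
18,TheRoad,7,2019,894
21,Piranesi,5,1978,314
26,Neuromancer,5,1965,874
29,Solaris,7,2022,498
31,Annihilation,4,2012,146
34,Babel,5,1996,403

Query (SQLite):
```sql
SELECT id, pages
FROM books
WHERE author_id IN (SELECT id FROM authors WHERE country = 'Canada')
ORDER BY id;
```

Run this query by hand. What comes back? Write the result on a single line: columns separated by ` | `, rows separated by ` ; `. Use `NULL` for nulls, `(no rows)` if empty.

15 | 250 ; 18 | 894 ; 29 | 498

Inner query: authors.id where country = 'Canada'.
Outer: keep books rows whose author_id is in that set.
Inner query → {7}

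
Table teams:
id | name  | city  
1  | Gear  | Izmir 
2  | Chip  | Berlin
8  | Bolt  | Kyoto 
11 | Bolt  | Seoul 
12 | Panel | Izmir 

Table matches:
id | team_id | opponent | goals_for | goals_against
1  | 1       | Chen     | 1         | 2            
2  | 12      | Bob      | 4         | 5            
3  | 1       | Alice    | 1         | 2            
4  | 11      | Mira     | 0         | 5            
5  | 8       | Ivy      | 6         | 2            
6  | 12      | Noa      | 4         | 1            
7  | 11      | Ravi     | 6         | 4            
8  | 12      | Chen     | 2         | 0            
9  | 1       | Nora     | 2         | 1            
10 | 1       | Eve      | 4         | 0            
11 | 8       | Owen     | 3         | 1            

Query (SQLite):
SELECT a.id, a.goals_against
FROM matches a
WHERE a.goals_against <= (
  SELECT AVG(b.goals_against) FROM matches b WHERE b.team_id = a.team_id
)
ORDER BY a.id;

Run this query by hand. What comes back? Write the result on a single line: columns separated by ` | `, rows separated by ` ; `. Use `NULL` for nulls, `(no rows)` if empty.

6 | 1 ; 7 | 4 ; 8 | 0 ; 9 | 1 ; 10 | 0 ; 11 | 1

For each matches row a, compute AVG(goals_against) over rows sharing a.team_id.
Keep row a if a.goals_against <= that per-group AVG.
  team_id=1: AVG(goals_against) = 1.25
  team_id=8: AVG(goals_against) = 1.5
  team_id=11: AVG(goals_against) = 4.5
  team_id=12: AVG(goals_against) = 2.0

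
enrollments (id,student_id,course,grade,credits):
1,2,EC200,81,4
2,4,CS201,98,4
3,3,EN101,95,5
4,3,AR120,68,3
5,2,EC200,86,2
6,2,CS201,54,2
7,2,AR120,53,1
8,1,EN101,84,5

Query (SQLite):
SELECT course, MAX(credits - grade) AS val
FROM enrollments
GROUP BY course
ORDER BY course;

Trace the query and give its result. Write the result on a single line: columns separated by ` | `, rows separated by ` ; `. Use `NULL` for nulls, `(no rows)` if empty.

For each row compute credits - grade.
Group by course; take MAX of the expression per group.
  AR120: ids {4, 7} → MAX(credits - grade)=-52
  CS201: ids {2, 6} → MAX(credits - grade)=-52
  EC200: ids {1, 5} → MAX(credits - grade)=-77
  EN101: ids {3, 8} → MAX(credits - grade)=-79

AR120 | -52 ; CS201 | -52 ; EC200 | -77 ; EN101 | -79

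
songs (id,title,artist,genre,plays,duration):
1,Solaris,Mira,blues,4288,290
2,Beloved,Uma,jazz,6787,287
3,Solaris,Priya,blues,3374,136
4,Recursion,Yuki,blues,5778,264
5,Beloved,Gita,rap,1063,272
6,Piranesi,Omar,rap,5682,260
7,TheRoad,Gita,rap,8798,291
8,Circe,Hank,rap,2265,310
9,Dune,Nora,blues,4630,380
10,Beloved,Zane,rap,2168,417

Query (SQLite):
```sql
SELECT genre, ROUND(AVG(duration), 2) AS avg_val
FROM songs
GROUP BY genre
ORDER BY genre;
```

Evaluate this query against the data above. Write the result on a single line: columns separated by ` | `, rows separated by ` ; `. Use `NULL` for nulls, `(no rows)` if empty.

Partition songs by genre; compute ROUND(AVG(duration), 2) within each group.
  blues: ids {1, 3, 4, 9} → ROUND(AVG(duration), 2)=267.5
  jazz: ids {2} → ROUND(AVG(duration), 2)=287
  rap: ids {5, 6, 7, 8, 10} → ROUND(AVG(duration), 2)=310

blues | 267.5 ; jazz | 287 ; rap | 310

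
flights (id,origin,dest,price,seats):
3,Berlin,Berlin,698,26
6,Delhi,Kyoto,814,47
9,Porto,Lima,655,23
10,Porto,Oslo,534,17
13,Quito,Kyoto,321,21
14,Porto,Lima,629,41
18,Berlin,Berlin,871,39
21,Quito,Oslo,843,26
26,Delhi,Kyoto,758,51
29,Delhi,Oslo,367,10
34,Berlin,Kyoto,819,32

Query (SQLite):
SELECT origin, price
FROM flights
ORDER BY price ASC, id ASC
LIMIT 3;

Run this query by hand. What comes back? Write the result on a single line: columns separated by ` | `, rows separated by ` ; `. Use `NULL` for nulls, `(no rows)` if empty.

Sort by price asc, tiebreak id asc: (321, id=13), (367, id=29), (534, id=10), (629, id=14), (655, id=9), (698, id=3) …. Take first 3.

Quito | 321 ; Delhi | 367 ; Porto | 534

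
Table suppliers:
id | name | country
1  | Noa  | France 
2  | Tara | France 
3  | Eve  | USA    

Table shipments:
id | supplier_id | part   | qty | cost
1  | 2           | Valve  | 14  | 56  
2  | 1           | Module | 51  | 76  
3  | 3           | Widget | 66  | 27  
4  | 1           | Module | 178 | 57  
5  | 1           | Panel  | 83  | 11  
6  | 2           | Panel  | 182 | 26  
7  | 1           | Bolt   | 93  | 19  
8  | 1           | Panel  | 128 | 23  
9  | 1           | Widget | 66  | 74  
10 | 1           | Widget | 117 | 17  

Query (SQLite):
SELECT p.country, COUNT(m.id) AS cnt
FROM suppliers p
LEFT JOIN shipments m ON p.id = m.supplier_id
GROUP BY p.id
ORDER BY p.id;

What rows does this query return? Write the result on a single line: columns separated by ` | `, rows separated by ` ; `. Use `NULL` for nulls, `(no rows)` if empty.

France | 7 ; France | 2 ; USA | 1

LEFT JOIN keeps every suppliers row; unmatched ones get NULL for shipments columns.
Group by suppliers.id and compute COUNT(m.id). COUNT(col) of an all-NULL group is 0.
  1: ids {2, 4, 5, 7, 8, 9, 10} → COUNT(m.id)=7
  2: ids {1, 6} → COUNT(m.id)=2
  3: ids {3} → COUNT(m.id)=1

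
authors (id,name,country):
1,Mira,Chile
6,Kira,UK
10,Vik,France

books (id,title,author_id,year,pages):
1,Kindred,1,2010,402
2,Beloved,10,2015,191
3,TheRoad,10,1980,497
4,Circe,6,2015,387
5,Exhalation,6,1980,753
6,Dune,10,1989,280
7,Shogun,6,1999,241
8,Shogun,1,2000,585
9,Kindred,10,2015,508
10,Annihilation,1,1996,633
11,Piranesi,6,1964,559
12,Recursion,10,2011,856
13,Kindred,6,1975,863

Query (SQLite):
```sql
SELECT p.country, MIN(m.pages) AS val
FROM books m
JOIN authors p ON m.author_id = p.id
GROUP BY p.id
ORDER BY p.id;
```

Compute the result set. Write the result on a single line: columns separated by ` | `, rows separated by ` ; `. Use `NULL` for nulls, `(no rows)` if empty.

Join each books row to its authors via author_id.
Group joined rows by authors.id; compute MIN(m.pages) per group.
  1: ids {1, 8, 10} → MIN(m.pages)=402
  6: ids {4, 5, 7, 11, 13} → MIN(m.pages)=241
  10: ids {2, 3, 6, 9, 12} → MIN(m.pages)=191

Chile | 402 ; UK | 241 ; France | 191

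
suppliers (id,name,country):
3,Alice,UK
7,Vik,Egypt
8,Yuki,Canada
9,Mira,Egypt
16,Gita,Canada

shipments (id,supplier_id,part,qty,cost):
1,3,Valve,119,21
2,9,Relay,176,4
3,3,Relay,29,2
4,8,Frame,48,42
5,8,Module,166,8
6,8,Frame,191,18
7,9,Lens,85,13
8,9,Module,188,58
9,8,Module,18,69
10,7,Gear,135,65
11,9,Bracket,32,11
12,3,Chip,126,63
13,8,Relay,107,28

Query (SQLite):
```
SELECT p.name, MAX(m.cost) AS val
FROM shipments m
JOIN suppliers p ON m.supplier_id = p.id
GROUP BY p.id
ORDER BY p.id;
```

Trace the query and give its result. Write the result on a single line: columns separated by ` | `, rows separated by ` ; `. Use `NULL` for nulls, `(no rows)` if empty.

Alice | 63 ; Vik | 65 ; Yuki | 69 ; Mira | 58

Join each shipments row to its suppliers via supplier_id.
Group joined rows by suppliers.id; compute MAX(m.cost) per group.
  3: ids {1, 3, 12} → MAX(m.cost)=63
  7: ids {10} → MAX(m.cost)=65
  8: ids {4, 5, 6, 9, 13} → MAX(m.cost)=69
  9: ids {2, 7, 8, 11} → MAX(m.cost)=58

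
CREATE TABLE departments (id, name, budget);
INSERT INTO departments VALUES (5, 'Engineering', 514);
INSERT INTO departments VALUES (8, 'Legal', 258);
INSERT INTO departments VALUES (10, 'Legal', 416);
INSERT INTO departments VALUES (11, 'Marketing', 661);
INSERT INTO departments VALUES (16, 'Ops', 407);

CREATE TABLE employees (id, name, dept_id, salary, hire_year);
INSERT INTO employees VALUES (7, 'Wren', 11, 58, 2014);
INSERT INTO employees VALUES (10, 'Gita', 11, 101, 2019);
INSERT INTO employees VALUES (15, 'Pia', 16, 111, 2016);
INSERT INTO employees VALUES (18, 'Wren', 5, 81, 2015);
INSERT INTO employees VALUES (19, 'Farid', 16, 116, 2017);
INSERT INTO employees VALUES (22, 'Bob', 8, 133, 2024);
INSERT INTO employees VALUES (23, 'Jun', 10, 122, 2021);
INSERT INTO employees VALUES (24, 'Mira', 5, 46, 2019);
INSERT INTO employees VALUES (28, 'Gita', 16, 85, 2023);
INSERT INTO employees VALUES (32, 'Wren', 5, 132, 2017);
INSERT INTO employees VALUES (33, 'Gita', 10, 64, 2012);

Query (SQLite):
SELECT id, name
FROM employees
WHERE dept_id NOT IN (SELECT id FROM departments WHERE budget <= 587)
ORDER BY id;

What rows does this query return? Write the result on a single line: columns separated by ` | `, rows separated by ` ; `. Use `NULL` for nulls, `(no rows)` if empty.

7 | Wren ; 10 | Gita

Inner query: departments.id where budget <= 587.
Outer: keep employees rows whose dept_id is not in that set.
Inner query → {5, 8, 10, 16}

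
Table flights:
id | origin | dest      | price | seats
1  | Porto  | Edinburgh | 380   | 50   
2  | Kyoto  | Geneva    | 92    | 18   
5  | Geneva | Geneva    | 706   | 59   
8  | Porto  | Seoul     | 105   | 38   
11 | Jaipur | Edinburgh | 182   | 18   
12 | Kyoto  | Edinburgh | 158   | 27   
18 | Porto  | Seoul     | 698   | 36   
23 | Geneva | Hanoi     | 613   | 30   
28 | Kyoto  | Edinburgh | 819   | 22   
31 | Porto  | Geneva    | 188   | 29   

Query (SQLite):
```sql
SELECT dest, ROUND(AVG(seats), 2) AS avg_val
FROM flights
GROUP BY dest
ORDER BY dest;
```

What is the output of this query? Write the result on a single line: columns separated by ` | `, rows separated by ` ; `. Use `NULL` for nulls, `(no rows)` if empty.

Partition flights by dest; compute ROUND(AVG(seats), 2) within each group.
  Edinburgh: ids {1, 11, 12, 28} → ROUND(AVG(seats), 2)=29.25
  Geneva: ids {2, 5, 31} → ROUND(AVG(seats), 2)=35.33
  Hanoi: ids {23} → ROUND(AVG(seats), 2)=30
  Seoul: ids {8, 18} → ROUND(AVG(seats), 2)=37

Edinburgh | 29.25 ; Geneva | 35.33 ; Hanoi | 30 ; Seoul | 37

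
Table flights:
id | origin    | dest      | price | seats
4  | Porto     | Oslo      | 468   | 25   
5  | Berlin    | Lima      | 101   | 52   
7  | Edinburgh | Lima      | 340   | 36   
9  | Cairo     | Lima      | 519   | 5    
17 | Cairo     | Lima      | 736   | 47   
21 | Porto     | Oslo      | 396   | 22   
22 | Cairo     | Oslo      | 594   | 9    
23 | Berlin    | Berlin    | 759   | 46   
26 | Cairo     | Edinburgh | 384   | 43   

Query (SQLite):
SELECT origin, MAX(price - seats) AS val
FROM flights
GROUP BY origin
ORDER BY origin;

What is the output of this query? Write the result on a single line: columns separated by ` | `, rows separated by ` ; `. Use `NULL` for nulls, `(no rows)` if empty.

Berlin | 713 ; Cairo | 689 ; Edinburgh | 304 ; Porto | 443

For each row compute price - seats.
Group by origin; take MAX of the expression per group.
  Berlin: ids {5, 23} → MAX(price - seats)=713
  Cairo: ids {9, 17, 22, 26} → MAX(price - seats)=689
  Edinburgh: ids {7} → MAX(price - seats)=304
  Porto: ids {4, 21} → MAX(price - seats)=443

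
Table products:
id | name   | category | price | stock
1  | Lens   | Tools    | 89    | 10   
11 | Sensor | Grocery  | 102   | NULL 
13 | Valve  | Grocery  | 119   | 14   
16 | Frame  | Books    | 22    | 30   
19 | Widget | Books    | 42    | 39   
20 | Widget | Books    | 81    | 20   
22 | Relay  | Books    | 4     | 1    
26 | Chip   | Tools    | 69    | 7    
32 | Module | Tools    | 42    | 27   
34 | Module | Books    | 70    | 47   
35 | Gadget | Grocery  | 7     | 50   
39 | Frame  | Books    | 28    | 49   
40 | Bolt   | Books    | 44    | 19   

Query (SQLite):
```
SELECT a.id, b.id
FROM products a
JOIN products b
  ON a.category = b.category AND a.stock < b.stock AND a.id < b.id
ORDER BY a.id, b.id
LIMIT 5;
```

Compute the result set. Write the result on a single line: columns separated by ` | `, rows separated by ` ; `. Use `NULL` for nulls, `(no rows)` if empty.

1 | 32 ; 13 | 35 ; 16 | 19 ; 16 | 34 ; 16 | 39

Pairs (a,b) with same category, a.stock < b.stock, a.id < b.id.
category groups: Books:{16,19,20,22,34,39,40} Grocery:{11,13,35} Tools:{1,26,32}
Ordered by (a.id, b.id); first 5.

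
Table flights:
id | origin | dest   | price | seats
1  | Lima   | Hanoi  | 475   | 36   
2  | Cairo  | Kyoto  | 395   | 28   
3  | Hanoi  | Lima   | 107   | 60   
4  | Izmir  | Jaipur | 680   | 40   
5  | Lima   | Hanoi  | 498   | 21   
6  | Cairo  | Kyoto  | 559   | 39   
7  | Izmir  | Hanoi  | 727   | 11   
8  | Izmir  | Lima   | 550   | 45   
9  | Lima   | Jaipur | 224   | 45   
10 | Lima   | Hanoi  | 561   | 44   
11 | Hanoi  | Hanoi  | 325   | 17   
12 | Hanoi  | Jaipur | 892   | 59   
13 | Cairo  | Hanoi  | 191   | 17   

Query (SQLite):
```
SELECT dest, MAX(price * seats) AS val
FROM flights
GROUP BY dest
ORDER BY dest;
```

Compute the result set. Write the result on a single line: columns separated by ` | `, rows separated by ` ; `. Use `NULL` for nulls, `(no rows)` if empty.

For each row compute price * seats.
Group by dest; take MAX of the expression per group.
  Hanoi: ids {1, 5, 7, 10, 11, 13} → MAX(price * seats)=24684
  Jaipur: ids {4, 9, 12} → MAX(price * seats)=52628
  Kyoto: ids {2, 6} → MAX(price * seats)=21801
  Lima: ids {3, 8} → MAX(price * seats)=24750

Hanoi | 24684 ; Jaipur | 52628 ; Kyoto | 21801 ; Lima | 24750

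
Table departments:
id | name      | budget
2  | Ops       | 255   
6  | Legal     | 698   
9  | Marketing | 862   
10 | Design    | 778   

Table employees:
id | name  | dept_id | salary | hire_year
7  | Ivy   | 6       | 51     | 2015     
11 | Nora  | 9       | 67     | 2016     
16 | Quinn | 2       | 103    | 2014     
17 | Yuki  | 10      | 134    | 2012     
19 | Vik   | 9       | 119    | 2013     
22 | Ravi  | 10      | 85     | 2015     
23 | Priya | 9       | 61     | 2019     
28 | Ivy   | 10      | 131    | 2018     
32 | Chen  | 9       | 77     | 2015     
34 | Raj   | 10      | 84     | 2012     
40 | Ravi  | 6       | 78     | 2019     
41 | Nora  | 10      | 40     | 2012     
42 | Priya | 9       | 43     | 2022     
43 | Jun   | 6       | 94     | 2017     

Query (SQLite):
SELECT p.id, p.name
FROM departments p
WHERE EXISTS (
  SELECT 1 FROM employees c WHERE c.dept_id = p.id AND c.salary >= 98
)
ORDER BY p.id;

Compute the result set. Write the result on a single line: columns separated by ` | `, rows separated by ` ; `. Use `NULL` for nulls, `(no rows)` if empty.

For each departments row, check whether any employees with matching dept_id has salary >= 98.
Keep rows where that is true.

2 | Ops ; 9 | Marketing ; 10 | Design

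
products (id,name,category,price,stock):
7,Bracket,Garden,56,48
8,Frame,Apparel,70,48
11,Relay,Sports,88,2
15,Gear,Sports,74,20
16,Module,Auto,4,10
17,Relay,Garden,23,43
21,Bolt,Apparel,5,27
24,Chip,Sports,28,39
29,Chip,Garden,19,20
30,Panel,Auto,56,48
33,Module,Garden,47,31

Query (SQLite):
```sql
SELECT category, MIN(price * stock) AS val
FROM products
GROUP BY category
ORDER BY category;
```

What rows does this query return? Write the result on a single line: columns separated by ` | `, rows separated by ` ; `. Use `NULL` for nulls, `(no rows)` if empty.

For each row compute price * stock.
Group by category; take MIN of the expression per group.
  Apparel: ids {8, 21} → MIN(price * stock)=135
  Auto: ids {16, 30} → MIN(price * stock)=40
  Garden: ids {7, 17, 29, 33} → MIN(price * stock)=380
  Sports: ids {11, 15, 24} → MIN(price * stock)=176

Apparel | 135 ; Auto | 40 ; Garden | 380 ; Sports | 176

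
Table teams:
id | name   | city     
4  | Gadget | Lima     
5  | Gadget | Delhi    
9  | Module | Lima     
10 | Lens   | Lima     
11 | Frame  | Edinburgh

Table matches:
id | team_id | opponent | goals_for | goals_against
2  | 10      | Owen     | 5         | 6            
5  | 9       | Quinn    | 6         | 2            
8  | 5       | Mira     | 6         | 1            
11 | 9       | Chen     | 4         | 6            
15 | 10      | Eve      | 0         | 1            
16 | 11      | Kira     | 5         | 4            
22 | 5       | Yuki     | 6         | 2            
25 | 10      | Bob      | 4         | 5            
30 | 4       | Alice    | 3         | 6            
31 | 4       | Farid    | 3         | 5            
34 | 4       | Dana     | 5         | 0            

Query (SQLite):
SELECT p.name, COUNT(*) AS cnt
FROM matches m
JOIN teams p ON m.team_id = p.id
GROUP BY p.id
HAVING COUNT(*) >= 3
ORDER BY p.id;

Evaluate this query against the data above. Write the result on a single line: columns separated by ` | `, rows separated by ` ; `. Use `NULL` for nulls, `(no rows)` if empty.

Gadget | 3 ; Lens | 3

Join each matches row to its teams via team_id.
Group joined rows by teams.id; compute COUNT(*) per group.
HAVING: keep groups with count ≥ 3.
  4: ids {30, 31, 34} → COUNT(*)=3
  5: ids {8, 22} → COUNT(*)=2
  9: ids {5, 11} → COUNT(*)=2
  10: ids {2, 15, 25} → COUNT(*)=3
  11: ids {16} → COUNT(*)=1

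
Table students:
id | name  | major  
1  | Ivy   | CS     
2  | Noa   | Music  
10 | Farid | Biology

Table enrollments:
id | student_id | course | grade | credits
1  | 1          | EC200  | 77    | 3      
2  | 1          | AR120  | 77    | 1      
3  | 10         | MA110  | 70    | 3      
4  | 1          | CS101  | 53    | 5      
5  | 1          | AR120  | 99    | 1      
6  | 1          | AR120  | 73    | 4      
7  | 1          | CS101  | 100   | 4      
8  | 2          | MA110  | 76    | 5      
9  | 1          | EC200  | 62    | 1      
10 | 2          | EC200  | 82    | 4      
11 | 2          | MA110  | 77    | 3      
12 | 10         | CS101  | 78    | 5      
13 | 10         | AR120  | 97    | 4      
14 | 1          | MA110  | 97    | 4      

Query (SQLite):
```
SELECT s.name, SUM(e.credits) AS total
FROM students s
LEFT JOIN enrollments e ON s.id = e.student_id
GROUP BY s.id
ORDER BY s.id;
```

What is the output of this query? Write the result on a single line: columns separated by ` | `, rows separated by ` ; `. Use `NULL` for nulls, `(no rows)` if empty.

Ivy | 23 ; Noa | 12 ; Farid | 12

LEFT JOIN keeps every students row; unmatched ones get NULL for enrollments columns.
Group by students.id and compute SUM(e.credits). SUM over an all-NULL group is NULL.
  1: ids {1, 2, 4, 5, 6, 7, 9, 14} → SUM(e.credits)=23
  2: ids {8, 10, 11} → SUM(e.credits)=12
  10: ids {3, 12, 13} → SUM(e.credits)=12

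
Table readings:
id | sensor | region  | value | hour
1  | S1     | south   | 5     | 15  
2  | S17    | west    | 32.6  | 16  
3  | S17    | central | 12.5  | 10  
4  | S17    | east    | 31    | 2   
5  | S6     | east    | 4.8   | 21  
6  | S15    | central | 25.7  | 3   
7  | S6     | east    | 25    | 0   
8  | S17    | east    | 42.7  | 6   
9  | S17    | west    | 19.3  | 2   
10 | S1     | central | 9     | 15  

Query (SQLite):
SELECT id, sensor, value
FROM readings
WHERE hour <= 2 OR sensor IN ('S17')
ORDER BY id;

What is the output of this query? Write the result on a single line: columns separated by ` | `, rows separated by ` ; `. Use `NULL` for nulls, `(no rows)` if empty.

hour <= 2: ids {4, 7, 9}
sensor IN ('S17'): ids {2, 3, 4, 8, 9}
Combine with OR.

2 | S17 | 32.6 ; 3 | S17 | 12.5 ; 4 | S17 | 31 ; 7 | S6 | 25 ; 8 | S17 | 42.7 ; 9 | S17 | 19.3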